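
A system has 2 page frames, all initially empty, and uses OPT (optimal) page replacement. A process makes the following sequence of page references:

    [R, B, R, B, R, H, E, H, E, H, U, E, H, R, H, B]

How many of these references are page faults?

8

R: fault, frames {R}
B: fault, frames {R,B}
R: hit
B: hit
R: hit
H: fault, evict B, frames {R,H}
E: fault, evict R, frames {H,E}
H: hit
E: hit
H: hit
U: fault, evict H, frames {E,U}
E: hit
H: fault, evict U, frames {E,H}
R: fault, evict E, frames {H,R}
H: hit
B: fault, evict R, frames {H,B}
Page faults: 8.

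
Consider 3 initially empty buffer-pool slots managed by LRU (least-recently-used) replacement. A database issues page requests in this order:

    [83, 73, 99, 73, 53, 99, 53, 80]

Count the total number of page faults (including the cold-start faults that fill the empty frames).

5

83 -> miss, frames [83]
73 -> miss, frames [83, 73]
99 -> miss, frames [83, 73, 99]
73 -> hit
53 -> miss, evict 83, frames [99, 73, 53]
99 -> hit
53 -> hit
80 -> miss, evict 73, frames [99, 53, 80]
Page faults: 5.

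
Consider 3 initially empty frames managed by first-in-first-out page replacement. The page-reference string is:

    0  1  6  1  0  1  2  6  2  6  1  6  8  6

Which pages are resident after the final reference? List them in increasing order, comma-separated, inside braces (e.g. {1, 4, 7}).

0 -> miss, frames [0]
1 -> miss, frames [0, 1]
6 -> miss, frames [0, 1, 6]
1 -> hit
0 -> hit
1 -> hit
2 -> miss, evict 0, frames [1, 6, 2]
6 -> hit
2 -> hit
6 -> hit
1 -> hit
6 -> hit
8 -> miss, evict 1, frames [6, 2, 8]
6 -> hit

{2, 6, 8}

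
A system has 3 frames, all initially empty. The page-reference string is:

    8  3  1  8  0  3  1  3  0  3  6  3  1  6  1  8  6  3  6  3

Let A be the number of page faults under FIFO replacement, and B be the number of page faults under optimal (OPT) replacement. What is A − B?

Under FIFO: F F F . F . . . . . F F F . . F F F . . → 10 faults.
Under OPT: F F F . F . . . . . F . . . . F . . . . → 6 faults.
A − B = 10 − 6 = 4.

4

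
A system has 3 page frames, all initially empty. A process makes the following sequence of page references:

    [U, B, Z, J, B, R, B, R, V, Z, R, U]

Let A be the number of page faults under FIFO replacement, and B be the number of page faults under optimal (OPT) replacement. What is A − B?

Under FIFO: F F F F . F F . F F F F → 10 faults.
Under OPT: F F F F . F . . F . . F → 7 faults.
A − B = 10 − 7 = 3.

3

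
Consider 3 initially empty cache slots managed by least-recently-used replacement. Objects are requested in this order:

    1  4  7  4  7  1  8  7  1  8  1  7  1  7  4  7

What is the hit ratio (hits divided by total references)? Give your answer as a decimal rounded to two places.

1: fault, frames (1)
4: fault, frames (1 4)
7: fault, frames (1 4 7)
4: hit
7: hit
1: hit
8: fault, evict 4, frames (7 1 8)
7: hit
1: hit
8: hit
1: hit
7: hit
1: hit
7: hit
4: fault, evict 8, frames (1 7 4)
7: hit
Hits: 11 of 16 references → 11/16 = 0.6875.

0.69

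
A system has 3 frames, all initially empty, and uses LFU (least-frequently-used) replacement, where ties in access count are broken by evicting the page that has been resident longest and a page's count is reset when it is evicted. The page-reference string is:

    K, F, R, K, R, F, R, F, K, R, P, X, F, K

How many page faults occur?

K -> miss, frames [K]
F -> miss, frames [K, F]
R -> miss, frames [K, F, R]
K -> hit
R -> hit
F -> hit
R -> hit
F -> hit
K -> hit
R -> hit
P -> miss, evict K, frames [F, R, P]
X -> miss, evict P, frames [F, R, X]
F -> hit
K -> miss, evict X, frames [F, R, K]
Page faults: 6.

6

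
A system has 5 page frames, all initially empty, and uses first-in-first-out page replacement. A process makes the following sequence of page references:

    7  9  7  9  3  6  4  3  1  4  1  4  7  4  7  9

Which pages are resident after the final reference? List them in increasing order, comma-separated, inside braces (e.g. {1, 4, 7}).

7 -> miss, frames (7)
9 -> miss, frames (7 9)
7 -> hit
9 -> hit
3 -> miss, frames (7 9 3)
6 -> miss, frames (7 9 3 6)
4 -> miss, frames (7 9 3 6 4)
3 -> hit
1 -> miss, evict 7, frames (9 3 6 4 1)
4 -> hit
1 -> hit
4 -> hit
7 -> miss, evict 9, frames (3 6 4 1 7)
4 -> hit
7 -> hit
9 -> miss, evict 3, frames (6 4 1 7 9)

{1, 4, 6, 7, 9}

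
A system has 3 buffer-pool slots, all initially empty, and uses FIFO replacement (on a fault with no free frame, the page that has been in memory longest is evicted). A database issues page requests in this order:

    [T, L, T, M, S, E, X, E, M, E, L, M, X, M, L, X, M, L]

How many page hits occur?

T -> fault, frames {T}
L -> fault, frames {T,L}
T -> hit
M -> fault, frames {T,L,M}
S -> fault, evict T, frames {L,M,S}
E -> fault, evict L, frames {M,S,E}
X -> fault, evict M, frames {S,E,X}
E -> hit
M -> fault, evict S, frames {E,X,M}
E -> hit
L -> fault, evict E, frames {X,M,L}
M -> hit
X -> hit
M -> hit
L -> hit
X -> hit
M -> hit
L -> hit
Hits: 10.

10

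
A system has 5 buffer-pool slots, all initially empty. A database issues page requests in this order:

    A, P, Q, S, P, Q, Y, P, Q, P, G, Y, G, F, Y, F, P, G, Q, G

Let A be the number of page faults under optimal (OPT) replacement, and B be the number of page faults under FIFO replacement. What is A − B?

-2

Under OPT: F F F F . . F . . . F . . F . . . . . . → 7 faults.
Under FIFO: F F F F . . F . . . F . . F . . F . F . → 9 faults.
A − B = 7 − 9 = -2.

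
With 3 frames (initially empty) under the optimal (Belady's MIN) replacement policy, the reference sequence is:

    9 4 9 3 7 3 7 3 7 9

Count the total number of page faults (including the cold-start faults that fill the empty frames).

9 -> miss, frames {9}
4 -> miss, frames {9,4}
9 -> hit
3 -> miss, frames {9,4,3}
7 -> miss, evict 4, frames {9,3,7}
3 -> hit
7 -> hit
3 -> hit
7 -> hit
9 -> hit
Page faults: 4.

4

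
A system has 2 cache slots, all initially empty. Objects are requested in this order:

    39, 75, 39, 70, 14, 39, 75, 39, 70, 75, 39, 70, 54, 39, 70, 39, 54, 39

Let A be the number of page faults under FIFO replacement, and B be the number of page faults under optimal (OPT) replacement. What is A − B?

2

Under FIFO: F F . F F F F . F . F . F . F F F . → 12 faults.
Under OPT: F F . F F . F . F . F . F . F . F . → 10 faults.
A − B = 12 − 10 = 2.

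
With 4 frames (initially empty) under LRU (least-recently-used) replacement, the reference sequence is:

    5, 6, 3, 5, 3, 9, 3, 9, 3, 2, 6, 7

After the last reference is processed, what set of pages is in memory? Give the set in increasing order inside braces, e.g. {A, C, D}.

{2, 3, 6, 7}

5: miss, frames (5)
6: miss, frames (5 6)
3: miss, frames (5 6 3)
5: hit
3: hit
9: miss, frames (6 5 3 9)
3: hit
9: hit
3: hit
2: miss, evict 6, frames (5 9 3 2)
6: miss, evict 5, frames (9 3 2 6)
7: miss, evict 9, frames (3 2 6 7)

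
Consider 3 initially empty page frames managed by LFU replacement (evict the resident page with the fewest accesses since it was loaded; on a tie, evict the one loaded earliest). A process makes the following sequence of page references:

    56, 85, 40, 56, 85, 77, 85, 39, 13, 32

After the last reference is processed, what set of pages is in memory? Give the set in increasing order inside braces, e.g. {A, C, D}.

{32, 56, 85}

56 → miss, frames [56]
85 → miss, frames [56, 85]
40 → miss, frames [56, 85, 40]
56 → hit
85 → hit
77 → miss, evict 40, frames [56, 85, 77]
85 → hit
39 → miss, evict 77, frames [56, 85, 39]
13 → miss, evict 39, frames [56, 85, 13]
32 → miss, evict 13, frames [56, 85, 32]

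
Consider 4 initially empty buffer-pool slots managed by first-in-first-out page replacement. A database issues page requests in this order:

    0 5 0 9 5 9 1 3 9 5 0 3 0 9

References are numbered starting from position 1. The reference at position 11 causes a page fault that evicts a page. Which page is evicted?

pos 1: 0: fault, frames {0}
pos 2: 5: fault, frames {0,5}
pos 3: 0: hit
pos 4: 9: fault, frames {0,5,9}
pos 5: 5: hit
pos 6: 9: hit
pos 7: 1: fault, frames {0,5,9,1}
pos 8: 3: fault, evict 0, frames {5,9,1,3}
pos 9: 9: hit
pos 10: 5: hit
pos 11: 0: fault, evict 5, frames {9,1,3,0}
At position 11, page 5 is evicted.

5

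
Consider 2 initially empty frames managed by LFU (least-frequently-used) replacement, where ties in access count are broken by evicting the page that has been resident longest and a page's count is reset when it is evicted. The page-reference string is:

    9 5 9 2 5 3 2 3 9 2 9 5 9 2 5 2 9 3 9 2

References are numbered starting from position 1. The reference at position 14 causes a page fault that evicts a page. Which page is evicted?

5

pos 1: 9: miss, frames [9]
pos 2: 5: miss, frames [9, 5]
pos 3: 9: hit
pos 4: 2: miss, evict 5, frames [9, 2]
pos 5: 5: miss, evict 2, frames [9, 5]
pos 6: 3: miss, evict 5, frames [9, 3]
pos 7: 2: miss, evict 3, frames [9, 2]
pos 8: 3: miss, evict 2, frames [9, 3]
pos 9: 9: hit
pos 10: 2: miss, evict 3, frames [9, 2]
pos 11: 9: hit
pos 12: 5: miss, evict 2, frames [9, 5]
pos 13: 9: hit
pos 14: 2: miss, evict 5, frames [9, 2]
At position 14, page 5 is evicted.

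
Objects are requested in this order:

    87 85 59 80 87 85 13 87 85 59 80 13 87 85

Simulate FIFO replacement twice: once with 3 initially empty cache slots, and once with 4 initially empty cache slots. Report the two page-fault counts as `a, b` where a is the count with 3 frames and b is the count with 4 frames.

3 frames: F F F F F F F . . F F . F F → 11 faults.
4 frames: F F F F . . F F F F F F F F → 12 faults.
12 > 11: adding a frame increased faults — Belady's anomaly.

11, 12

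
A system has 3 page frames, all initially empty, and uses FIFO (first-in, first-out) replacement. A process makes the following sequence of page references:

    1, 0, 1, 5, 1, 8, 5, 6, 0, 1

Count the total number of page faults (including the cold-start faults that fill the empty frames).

1: fault, frames {1}
0: fault, frames {1,0}
1: hit
5: fault, frames {1,0,5}
1: hit
8: fault, evict 1, frames {0,5,8}
5: hit
6: fault, evict 0, frames {5,8,6}
0: fault, evict 5, frames {8,6,0}
1: fault, evict 8, frames {6,0,1}
Page faults: 7.

7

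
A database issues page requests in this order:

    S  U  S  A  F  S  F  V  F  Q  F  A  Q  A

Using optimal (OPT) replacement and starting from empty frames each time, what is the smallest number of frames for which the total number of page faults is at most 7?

2

f=1: 14 faults
f=2: 7 faults
f=3: 6 faults
f=4: 6 faults
f=5: 6 faults
f=6: 6 faults
Smallest f with faults ≤ 7 is 2.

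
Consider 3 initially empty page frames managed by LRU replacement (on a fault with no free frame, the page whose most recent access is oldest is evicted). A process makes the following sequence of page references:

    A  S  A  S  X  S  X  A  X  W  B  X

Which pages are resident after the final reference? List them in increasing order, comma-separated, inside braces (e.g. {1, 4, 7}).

A → fault, frames {A}
S → fault, frames {A,S}
A → hit
S → hit
X → fault, frames {A,S,X}
S → hit
X → hit
A → hit
X → hit
W → fault, evict S, frames {A,X,W}
B → fault, evict A, frames {X,W,B}
X → hit

{B, W, X}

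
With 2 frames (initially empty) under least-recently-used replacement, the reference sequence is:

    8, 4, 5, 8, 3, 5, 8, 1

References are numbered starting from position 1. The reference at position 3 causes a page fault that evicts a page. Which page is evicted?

pos 1: 8 → miss, frames (8)
pos 2: 4 → miss, frames (8 4)
pos 3: 5 → miss, evict 8, frames (4 5)
At position 3, page 8 is evicted.

8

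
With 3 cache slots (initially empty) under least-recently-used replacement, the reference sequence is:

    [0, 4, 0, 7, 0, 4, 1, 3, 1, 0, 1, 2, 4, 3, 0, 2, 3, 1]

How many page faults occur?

0 -> fault, frames (0)
4 -> fault, frames (0 4)
0 -> hit
7 -> fault, frames (4 0 7)
0 -> hit
4 -> hit
1 -> fault, evict 7, frames (0 4 1)
3 -> fault, evict 0, frames (4 1 3)
1 -> hit
0 -> fault, evict 4, frames (3 1 0)
1 -> hit
2 -> fault, evict 3, frames (0 1 2)
4 -> fault, evict 0, frames (1 2 4)
3 -> fault, evict 1, frames (2 4 3)
0 -> fault, evict 2, frames (4 3 0)
2 -> fault, evict 4, frames (3 0 2)
3 -> hit
1 -> fault, evict 0, frames (2 3 1)
Page faults: 12.

12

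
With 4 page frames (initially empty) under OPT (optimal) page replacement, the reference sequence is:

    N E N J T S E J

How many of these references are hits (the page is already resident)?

3

N → fault, frames (N)
E → fault, frames (N E)
N → hit
J → fault, frames (N E J)
T → fault, frames (N E J T)
S → fault, evict T, frames (N E J S)
E → hit
J → hit
Hits: 3.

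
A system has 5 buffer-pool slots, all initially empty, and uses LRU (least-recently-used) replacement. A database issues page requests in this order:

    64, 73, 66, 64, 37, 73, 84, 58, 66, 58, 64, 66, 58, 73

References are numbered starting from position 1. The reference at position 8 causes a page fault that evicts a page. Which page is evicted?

pos 1: 64: miss, frames [64]
pos 2: 73: miss, frames [64, 73]
pos 3: 66: miss, frames [64, 73, 66]
pos 4: 64: hit
pos 5: 37: miss, frames [73, 66, 64, 37]
pos 6: 73: hit
pos 7: 84: miss, frames [66, 64, 37, 73, 84]
pos 8: 58: miss, evict 66, frames [64, 37, 73, 84, 58]
At position 8, page 66 is evicted.

66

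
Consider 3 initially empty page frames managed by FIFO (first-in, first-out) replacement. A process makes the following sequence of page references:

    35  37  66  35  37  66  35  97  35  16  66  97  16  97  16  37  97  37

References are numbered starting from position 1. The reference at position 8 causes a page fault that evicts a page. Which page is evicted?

pos 1: 35 -> miss, frames {35}
pos 2: 37 -> miss, frames {35,37}
pos 3: 66 -> miss, frames {35,37,66}
pos 4: 35 -> hit
pos 5: 37 -> hit
pos 6: 66 -> hit
pos 7: 35 -> hit
pos 8: 97 -> miss, evict 35, frames {37,66,97}
At position 8, page 35 is evicted.

35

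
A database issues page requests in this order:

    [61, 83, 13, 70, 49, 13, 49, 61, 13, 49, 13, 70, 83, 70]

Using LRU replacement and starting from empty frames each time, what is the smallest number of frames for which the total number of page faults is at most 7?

4

f=1: 14 faults
f=2: 11 faults
f=3: 8 faults
f=4: 7 faults
f=5: 5 faults
Smallest f with faults ≤ 7 is 4.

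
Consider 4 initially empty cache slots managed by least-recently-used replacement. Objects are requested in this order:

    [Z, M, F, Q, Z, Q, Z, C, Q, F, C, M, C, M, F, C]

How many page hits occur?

10

Z -> miss, frames (Z)
M -> miss, frames (Z M)
F -> miss, frames (Z M F)
Q -> miss, frames (Z M F Q)
Z -> hit
Q -> hit
Z -> hit
C -> miss, evict M, frames (F Q Z C)
Q -> hit
F -> hit
C -> hit
M -> miss, evict Z, frames (Q F C M)
C -> hit
M -> hit
F -> hit
C -> hit
Hits: 10.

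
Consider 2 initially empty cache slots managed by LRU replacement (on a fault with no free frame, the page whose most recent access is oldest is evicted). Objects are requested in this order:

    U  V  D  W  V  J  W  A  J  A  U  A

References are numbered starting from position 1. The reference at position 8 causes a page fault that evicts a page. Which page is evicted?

J

pos 1: U -> fault, frames {U}
pos 2: V -> fault, frames {U,V}
pos 3: D -> fault, evict U, frames {V,D}
pos 4: W -> fault, evict V, frames {D,W}
pos 5: V -> fault, evict D, frames {W,V}
pos 6: J -> fault, evict W, frames {V,J}
pos 7: W -> fault, evict V, frames {J,W}
pos 8: A -> fault, evict J, frames {W,A}
At position 8, page J is evicted.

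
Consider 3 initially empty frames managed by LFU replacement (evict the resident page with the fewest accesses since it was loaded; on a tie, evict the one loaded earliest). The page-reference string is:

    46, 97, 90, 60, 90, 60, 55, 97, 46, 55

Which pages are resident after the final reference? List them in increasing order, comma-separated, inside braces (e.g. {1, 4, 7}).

46 → fault, frames (46)
97 → fault, frames (46 97)
90 → fault, frames (46 97 90)
60 → fault, evict 46, frames (97 90 60)
90 → hit
60 → hit
55 → fault, evict 97, frames (90 60 55)
97 → fault, evict 55, frames (90 60 97)
46 → fault, evict 97, frames (90 60 46)
55 → fault, evict 46, frames (90 60 55)

{55, 60, 90}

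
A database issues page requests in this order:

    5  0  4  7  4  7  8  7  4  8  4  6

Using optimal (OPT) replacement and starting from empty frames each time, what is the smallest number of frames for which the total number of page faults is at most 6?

f=1: 12 faults
f=2: 7 faults
f=3: 6 faults
f=4: 6 faults
f=5: 6 faults
f=6: 6 faults
Smallest f with faults ≤ 6 is 3.

3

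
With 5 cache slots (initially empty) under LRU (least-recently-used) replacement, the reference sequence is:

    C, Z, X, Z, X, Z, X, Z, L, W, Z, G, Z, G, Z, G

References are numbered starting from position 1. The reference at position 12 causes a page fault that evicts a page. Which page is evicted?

C

pos 1: C: fault, frames (C)
pos 2: Z: fault, frames (C Z)
pos 3: X: fault, frames (C Z X)
pos 4: Z: hit
pos 5: X: hit
pos 6: Z: hit
pos 7: X: hit
pos 8: Z: hit
pos 9: L: fault, frames (C X Z L)
pos 10: W: fault, frames (C X Z L W)
pos 11: Z: hit
pos 12: G: fault, evict C, frames (X L W Z G)
At position 12, page C is evicted.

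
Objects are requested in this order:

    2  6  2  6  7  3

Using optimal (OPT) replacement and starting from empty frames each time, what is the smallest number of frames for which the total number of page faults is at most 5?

f=1: 6 faults
f=2: 4 faults
f=3: 4 faults
f=4: 4 faults
Smallest f with faults ≤ 5 is 2.

2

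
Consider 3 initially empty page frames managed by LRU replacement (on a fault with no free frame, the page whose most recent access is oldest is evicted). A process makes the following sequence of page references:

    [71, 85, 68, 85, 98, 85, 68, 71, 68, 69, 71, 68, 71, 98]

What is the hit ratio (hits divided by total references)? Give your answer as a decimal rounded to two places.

71 → fault, frames {71}
85 → fault, frames {71,85}
68 → fault, frames {71,85,68}
85 → hit
98 → fault, evict 71, frames {68,85,98}
85 → hit
68 → hit
71 → fault, evict 98, frames {85,68,71}
68 → hit
69 → fault, evict 85, frames {71,68,69}
71 → hit
68 → hit
71 → hit
98 → fault, evict 69, frames {68,71,98}
Hits: 7 of 14 references → 7/14 = 0.5000.

0.50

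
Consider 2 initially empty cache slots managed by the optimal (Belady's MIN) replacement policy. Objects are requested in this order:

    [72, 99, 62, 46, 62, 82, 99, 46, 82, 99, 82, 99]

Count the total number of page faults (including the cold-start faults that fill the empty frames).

7

72: miss, frames [72]
99: miss, frames [72, 99]
62: miss, evict 72, frames [99, 62]
46: miss, evict 99, frames [62, 46]
62: hit
82: miss, evict 62, frames [46, 82]
99: miss, evict 82, frames [46, 99]
46: hit
82: miss, evict 46, frames [99, 82]
99: hit
82: hit
99: hit
Page faults: 7.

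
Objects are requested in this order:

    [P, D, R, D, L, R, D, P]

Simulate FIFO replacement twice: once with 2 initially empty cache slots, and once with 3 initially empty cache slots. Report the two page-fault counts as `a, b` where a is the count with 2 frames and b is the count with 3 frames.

6, 5

2 frames: F F F . F . F F → 6 faults.
3 frames: F F F . F . . F → 5 faults.
5 < 6: adding a frame reduced faults, as is typical.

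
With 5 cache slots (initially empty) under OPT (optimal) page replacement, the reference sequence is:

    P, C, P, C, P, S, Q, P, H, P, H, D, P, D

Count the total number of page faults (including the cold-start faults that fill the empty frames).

P: fault, frames (P)
C: fault, frames (P C)
P: hit
C: hit
P: hit
S: fault, frames (P C S)
Q: fault, frames (P C S Q)
P: hit
H: fault, frames (P C S Q H)
P: hit
H: hit
D: fault, evict H, frames (P C S Q D)
P: hit
D: hit
Page faults: 6.

6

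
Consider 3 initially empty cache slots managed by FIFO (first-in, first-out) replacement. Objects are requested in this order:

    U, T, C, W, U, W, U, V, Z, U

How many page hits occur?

3

U → fault, frames {U}
T → fault, frames {U,T}
C → fault, frames {U,T,C}
W → fault, evict U, frames {T,C,W}
U → fault, evict T, frames {C,W,U}
W → hit
U → hit
V → fault, evict C, frames {W,U,V}
Z → fault, evict W, frames {U,V,Z}
U → hit
Hits: 3.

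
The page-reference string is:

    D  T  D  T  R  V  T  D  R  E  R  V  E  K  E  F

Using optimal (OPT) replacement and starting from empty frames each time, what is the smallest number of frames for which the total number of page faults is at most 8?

f=1: 16 faults
f=2: 10 faults
f=3: 8 faults
f=4: 7 faults
f=5: 7 faults
f=6: 7 faults
f=7: 7 faults
Smallest f with faults ≤ 8 is 3.

3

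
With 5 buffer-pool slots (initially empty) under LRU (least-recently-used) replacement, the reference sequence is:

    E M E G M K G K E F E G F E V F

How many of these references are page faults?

E -> fault, frames (E)
M -> fault, frames (E M)
E -> hit
G -> fault, frames (M E G)
M -> hit
K -> fault, frames (E G M K)
G -> hit
K -> hit
E -> hit
F -> fault, frames (M G K E F)
E -> hit
G -> hit
F -> hit
E -> hit
V -> fault, evict M, frames (K G F E V)
F -> hit
Page faults: 6.

6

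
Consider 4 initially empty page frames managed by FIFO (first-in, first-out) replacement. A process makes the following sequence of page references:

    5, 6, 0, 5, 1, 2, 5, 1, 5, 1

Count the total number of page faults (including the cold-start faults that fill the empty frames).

6

5: fault, frames {5}
6: fault, frames {5,6}
0: fault, frames {5,6,0}
5: hit
1: fault, frames {5,6,0,1}
2: fault, evict 5, frames {6,0,1,2}
5: fault, evict 6, frames {0,1,2,5}
1: hit
5: hit
1: hit
Page faults: 6.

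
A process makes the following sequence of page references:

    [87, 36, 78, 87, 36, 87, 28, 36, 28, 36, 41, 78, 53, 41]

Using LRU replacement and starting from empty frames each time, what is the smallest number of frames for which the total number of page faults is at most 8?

3

f=1: 14 faults
f=2: 11 faults
f=3: 7 faults
f=4: 7 faults
f=5: 6 faults
f=6: 6 faults
Smallest f with faults ≤ 8 is 3.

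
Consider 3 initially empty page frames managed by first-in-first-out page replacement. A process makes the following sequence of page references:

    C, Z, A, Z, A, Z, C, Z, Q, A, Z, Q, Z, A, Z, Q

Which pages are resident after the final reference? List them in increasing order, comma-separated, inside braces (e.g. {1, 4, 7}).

C: fault, frames {C}
Z: fault, frames {C,Z}
A: fault, frames {C,Z,A}
Z: hit
A: hit
Z: hit
C: hit
Z: hit
Q: fault, evict C, frames {Z,A,Q}
A: hit
Z: hit
Q: hit
Z: hit
A: hit
Z: hit
Q: hit

{A, Q, Z}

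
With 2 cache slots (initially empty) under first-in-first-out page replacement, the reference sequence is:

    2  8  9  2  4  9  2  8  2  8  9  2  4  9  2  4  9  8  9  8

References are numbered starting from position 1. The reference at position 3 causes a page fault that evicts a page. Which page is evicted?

2

pos 1: 2 → fault, frames (2)
pos 2: 8 → fault, frames (2 8)
pos 3: 9 → fault, evict 2, frames (8 9)
At position 3, page 2 is evicted.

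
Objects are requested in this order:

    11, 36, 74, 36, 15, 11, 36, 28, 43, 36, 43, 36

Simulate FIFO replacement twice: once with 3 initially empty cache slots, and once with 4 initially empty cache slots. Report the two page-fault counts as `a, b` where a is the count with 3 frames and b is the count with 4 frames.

3 frames: F F F . F F F F F . . . → 8 faults.
4 frames: F F F . F . . F F F . . → 7 faults.
7 < 8: adding a frame reduced faults, as is typical.

8, 7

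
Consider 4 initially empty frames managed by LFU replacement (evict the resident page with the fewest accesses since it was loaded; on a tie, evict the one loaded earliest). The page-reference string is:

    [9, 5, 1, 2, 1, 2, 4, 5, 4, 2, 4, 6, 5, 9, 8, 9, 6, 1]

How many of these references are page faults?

9: fault, frames (9)
5: fault, frames (9 5)
1: fault, frames (9 5 1)
2: fault, frames (9 5 1 2)
1: hit
2: hit
4: fault, evict 9, frames (5 1 2 4)
5: hit
4: hit
2: hit
4: hit
6: fault, evict 5, frames (1 2 4 6)
5: fault, evict 6, frames (1 2 4 5)
9: fault, evict 5, frames (1 2 4 9)
8: fault, evict 9, frames (1 2 4 8)
9: fault, evict 8, frames (1 2 4 9)
6: fault, evict 9, frames (1 2 4 6)
1: hit
Page faults: 11.

11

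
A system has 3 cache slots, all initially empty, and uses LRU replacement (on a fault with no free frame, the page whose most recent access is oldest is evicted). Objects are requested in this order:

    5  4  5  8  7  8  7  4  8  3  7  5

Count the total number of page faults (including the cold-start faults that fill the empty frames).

5 → miss, frames [5]
4 → miss, frames [5, 4]
5 → hit
8 → miss, frames [4, 5, 8]
7 → miss, evict 4, frames [5, 8, 7]
8 → hit
7 → hit
4 → miss, evict 5, frames [8, 7, 4]
8 → hit
3 → miss, evict 7, frames [4, 8, 3]
7 → miss, evict 4, frames [8, 3, 7]
5 → miss, evict 8, frames [3, 7, 5]
Page faults: 8.

8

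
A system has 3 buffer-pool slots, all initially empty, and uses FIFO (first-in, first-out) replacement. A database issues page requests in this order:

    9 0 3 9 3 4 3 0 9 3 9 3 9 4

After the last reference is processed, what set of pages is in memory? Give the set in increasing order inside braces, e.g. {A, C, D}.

9 → fault, frames [9]
0 → fault, frames [9, 0]
3 → fault, frames [9, 0, 3]
9 → hit
3 → hit
4 → fault, evict 9, frames [0, 3, 4]
3 → hit
0 → hit
9 → fault, evict 0, frames [3, 4, 9]
3 → hit
9 → hit
3 → hit
9 → hit
4 → hit

{3, 4, 9}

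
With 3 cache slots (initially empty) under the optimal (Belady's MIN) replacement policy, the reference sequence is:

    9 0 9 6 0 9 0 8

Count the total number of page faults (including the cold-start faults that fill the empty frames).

4

9 -> fault, frames (9)
0 -> fault, frames (9 0)
9 -> hit
6 -> fault, frames (9 0 6)
0 -> hit
9 -> hit
0 -> hit
8 -> fault, evict 6, frames (9 0 8)
Page faults: 4.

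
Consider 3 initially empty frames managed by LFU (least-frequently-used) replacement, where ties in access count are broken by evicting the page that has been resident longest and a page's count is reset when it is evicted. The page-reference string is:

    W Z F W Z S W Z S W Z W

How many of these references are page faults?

W -> fault, frames {W}
Z -> fault, frames {W,Z}
F -> fault, frames {W,Z,F}
W -> hit
Z -> hit
S -> fault, evict F, frames {W,Z,S}
W -> hit
Z -> hit
S -> hit
W -> hit
Z -> hit
W -> hit
Page faults: 4.

4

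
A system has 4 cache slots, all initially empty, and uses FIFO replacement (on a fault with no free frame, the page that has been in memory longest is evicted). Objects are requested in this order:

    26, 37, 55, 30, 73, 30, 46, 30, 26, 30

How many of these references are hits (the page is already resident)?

26: fault, frames (26)
37: fault, frames (26 37)
55: fault, frames (26 37 55)
30: fault, frames (26 37 55 30)
73: fault, evict 26, frames (37 55 30 73)
30: hit
46: fault, evict 37, frames (55 30 73 46)
30: hit
26: fault, evict 55, frames (30 73 46 26)
30: hit
Hits: 3.

3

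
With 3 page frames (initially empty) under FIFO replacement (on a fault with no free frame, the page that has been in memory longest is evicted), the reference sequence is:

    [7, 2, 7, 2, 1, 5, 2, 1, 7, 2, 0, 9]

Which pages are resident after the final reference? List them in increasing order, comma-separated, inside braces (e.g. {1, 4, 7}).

{0, 2, 9}

7 → miss, frames [7]
2 → miss, frames [7, 2]
7 → hit
2 → hit
1 → miss, frames [7, 2, 1]
5 → miss, evict 7, frames [2, 1, 5]
2 → hit
1 → hit
7 → miss, evict 2, frames [1, 5, 7]
2 → miss, evict 1, frames [5, 7, 2]
0 → miss, evict 5, frames [7, 2, 0]
9 → miss, evict 7, frames [2, 0, 9]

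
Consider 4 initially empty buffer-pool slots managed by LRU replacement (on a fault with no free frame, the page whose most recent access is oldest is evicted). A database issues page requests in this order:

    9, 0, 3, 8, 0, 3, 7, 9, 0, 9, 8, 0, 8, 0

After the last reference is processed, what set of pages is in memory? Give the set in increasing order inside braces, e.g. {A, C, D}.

9 → fault, frames (9)
0 → fault, frames (9 0)
3 → fault, frames (9 0 3)
8 → fault, frames (9 0 3 8)
0 → hit
3 → hit
7 → fault, evict 9, frames (8 0 3 7)
9 → fault, evict 8, frames (0 3 7 9)
0 → hit
9 → hit
8 → fault, evict 3, frames (7 0 9 8)
0 → hit
8 → hit
0 → hit

{0, 7, 8, 9}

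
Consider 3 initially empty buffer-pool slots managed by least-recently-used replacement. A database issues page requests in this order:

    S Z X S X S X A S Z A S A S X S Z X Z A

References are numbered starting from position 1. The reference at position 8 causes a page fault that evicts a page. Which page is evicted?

pos 1: S: fault, frames (S)
pos 2: Z: fault, frames (S Z)
pos 3: X: fault, frames (S Z X)
pos 4: S: hit
pos 5: X: hit
pos 6: S: hit
pos 7: X: hit
pos 8: A: fault, evict Z, frames (S X A)
At position 8, page Z is evicted.

Z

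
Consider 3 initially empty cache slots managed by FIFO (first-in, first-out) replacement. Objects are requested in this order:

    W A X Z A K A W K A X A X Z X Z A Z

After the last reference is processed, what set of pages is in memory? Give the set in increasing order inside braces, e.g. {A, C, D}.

{A, X, Z}

W -> fault, frames {W}
A -> fault, frames {W,A}
X -> fault, frames {W,A,X}
Z -> fault, evict W, frames {A,X,Z}
A -> hit
K -> fault, evict A, frames {X,Z,K}
A -> fault, evict X, frames {Z,K,A}
W -> fault, evict Z, frames {K,A,W}
K -> hit
A -> hit
X -> fault, evict K, frames {A,W,X}
A -> hit
X -> hit
Z -> fault, evict A, frames {W,X,Z}
X -> hit
Z -> hit
A -> fault, evict W, frames {X,Z,A}
Z -> hit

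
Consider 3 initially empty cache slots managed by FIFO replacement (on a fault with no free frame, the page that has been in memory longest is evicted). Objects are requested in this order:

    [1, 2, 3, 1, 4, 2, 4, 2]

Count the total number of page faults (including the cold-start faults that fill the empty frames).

1 -> miss, frames {1}
2 -> miss, frames {1,2}
3 -> miss, frames {1,2,3}
1 -> hit
4 -> miss, evict 1, frames {2,3,4}
2 -> hit
4 -> hit
2 -> hit
Page faults: 4.

4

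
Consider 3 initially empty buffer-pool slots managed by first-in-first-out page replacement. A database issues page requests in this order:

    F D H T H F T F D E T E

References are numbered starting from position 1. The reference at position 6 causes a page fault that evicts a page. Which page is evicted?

D

pos 1: F → fault, frames {F}
pos 2: D → fault, frames {F,D}
pos 3: H → fault, frames {F,D,H}
pos 4: T → fault, evict F, frames {D,H,T}
pos 5: H → hit
pos 6: F → fault, evict D, frames {H,T,F}
At position 6, page D is evicted.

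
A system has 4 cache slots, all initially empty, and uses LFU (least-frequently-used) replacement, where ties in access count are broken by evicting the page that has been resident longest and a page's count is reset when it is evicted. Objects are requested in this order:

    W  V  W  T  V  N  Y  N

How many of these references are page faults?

W: fault, frames (W)
V: fault, frames (W V)
W: hit
T: fault, frames (W V T)
V: hit
N: fault, frames (W V T N)
Y: fault, evict T, frames (W V N Y)
N: hit
Page faults: 5.

5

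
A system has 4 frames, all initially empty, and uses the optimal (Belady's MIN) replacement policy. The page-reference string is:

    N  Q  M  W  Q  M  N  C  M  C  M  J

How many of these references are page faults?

N: fault, frames (N)
Q: fault, frames (N Q)
M: fault, frames (N Q M)
W: fault, frames (N Q M W)
Q: hit
M: hit
N: hit
C: fault, evict W, frames (N Q M C)
M: hit
C: hit
M: hit
J: fault, evict C, frames (N Q M J)
Page faults: 6.

6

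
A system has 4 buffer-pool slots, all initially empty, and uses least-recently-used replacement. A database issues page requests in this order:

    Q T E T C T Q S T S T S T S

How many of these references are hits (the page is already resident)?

9

Q -> fault, frames [Q]
T -> fault, frames [Q, T]
E -> fault, frames [Q, T, E]
T -> hit
C -> fault, frames [Q, E, T, C]
T -> hit
Q -> hit
S -> fault, evict E, frames [C, T, Q, S]
T -> hit
S -> hit
T -> hit
S -> hit
T -> hit
S -> hit
Hits: 9.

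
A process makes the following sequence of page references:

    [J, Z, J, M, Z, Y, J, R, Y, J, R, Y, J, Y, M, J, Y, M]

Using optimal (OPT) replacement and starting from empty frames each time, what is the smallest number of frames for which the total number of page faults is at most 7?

f=1: 18 faults
f=2: 10 faults
f=3: 6 faults
f=4: 5 faults
f=5: 5 faults
Smallest f with faults ≤ 7 is 3.

3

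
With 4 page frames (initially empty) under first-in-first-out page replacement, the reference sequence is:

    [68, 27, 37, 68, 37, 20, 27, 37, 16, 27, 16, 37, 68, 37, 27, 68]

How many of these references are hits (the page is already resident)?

9

68 → miss, frames (68)
27 → miss, frames (68 27)
37 → miss, frames (68 27 37)
68 → hit
37 → hit
20 → miss, frames (68 27 37 20)
27 → hit
37 → hit
16 → miss, evict 68, frames (27 37 20 16)
27 → hit
16 → hit
37 → hit
68 → miss, evict 27, frames (37 20 16 68)
37 → hit
27 → miss, evict 37, frames (20 16 68 27)
68 → hit
Hits: 9.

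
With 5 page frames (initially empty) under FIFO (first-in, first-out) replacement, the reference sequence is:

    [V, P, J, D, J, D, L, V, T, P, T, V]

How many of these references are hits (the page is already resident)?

V: miss, frames [V]
P: miss, frames [V, P]
J: miss, frames [V, P, J]
D: miss, frames [V, P, J, D]
J: hit
D: hit
L: miss, frames [V, P, J, D, L]
V: hit
T: miss, evict V, frames [P, J, D, L, T]
P: hit
T: hit
V: miss, evict P, frames [J, D, L, T, V]
Hits: 5.

5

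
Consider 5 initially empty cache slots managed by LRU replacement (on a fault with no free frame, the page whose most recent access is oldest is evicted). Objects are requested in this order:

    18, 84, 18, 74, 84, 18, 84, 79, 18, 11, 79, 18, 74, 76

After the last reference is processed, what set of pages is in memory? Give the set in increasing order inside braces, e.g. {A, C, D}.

{11, 18, 74, 76, 79}

18 -> fault, frames {18}
84 -> fault, frames {18,84}
18 -> hit
74 -> fault, frames {84,18,74}
84 -> hit
18 -> hit
84 -> hit
79 -> fault, frames {74,18,84,79}
18 -> hit
11 -> fault, frames {74,84,79,18,11}
79 -> hit
18 -> hit
74 -> hit
76 -> fault, evict 84, frames {11,79,18,74,76}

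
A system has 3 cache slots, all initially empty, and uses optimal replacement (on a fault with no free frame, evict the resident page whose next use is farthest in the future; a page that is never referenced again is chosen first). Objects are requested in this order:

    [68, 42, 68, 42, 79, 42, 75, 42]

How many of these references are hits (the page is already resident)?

68 → miss, frames [68]
42 → miss, frames [68, 42]
68 → hit
42 → hit
79 → miss, frames [68, 42, 79]
42 → hit
75 → miss, evict 79, frames [68, 42, 75]
42 → hit
Hits: 4.

4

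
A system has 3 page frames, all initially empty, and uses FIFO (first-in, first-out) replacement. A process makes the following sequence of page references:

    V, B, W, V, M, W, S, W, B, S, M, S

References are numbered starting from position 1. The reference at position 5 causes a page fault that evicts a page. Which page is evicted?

V

pos 1: V: fault, frames (V)
pos 2: B: fault, frames (V B)
pos 3: W: fault, frames (V B W)
pos 4: V: hit
pos 5: M: fault, evict V, frames (B W M)
At position 5, page V is evicted.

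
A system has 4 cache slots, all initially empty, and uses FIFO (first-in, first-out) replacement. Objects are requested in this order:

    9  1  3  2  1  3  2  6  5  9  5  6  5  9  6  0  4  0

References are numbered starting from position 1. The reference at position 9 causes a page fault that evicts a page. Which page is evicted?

pos 1: 9: fault, frames (9)
pos 2: 1: fault, frames (9 1)
pos 3: 3: fault, frames (9 1 3)
pos 4: 2: fault, frames (9 1 3 2)
pos 5: 1: hit
pos 6: 3: hit
pos 7: 2: hit
pos 8: 6: fault, evict 9, frames (1 3 2 6)
pos 9: 5: fault, evict 1, frames (3 2 6 5)
At position 9, page 1 is evicted.

1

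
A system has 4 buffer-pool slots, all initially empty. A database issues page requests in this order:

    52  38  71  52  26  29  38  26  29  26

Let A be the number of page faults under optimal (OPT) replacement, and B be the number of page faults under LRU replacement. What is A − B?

-1

Under OPT: F F F . F F . . . . → 5 faults.
Under LRU: F F F . F F F . . . → 6 faults.
A − B = 5 − 6 = -1.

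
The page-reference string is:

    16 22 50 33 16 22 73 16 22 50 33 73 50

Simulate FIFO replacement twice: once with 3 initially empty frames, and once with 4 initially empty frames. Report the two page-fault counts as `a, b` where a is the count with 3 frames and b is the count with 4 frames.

3 frames: F F F F F F F . . F F . . → 9 faults.
4 frames: F F F F . . F F F F F F . → 10 faults.
10 > 9: adding a frame increased faults — Belady's anomaly.

9, 10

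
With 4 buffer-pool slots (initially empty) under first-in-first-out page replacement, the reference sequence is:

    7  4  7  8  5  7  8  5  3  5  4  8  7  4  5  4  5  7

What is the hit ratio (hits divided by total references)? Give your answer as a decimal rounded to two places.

0.61

7: fault, frames (7)
4: fault, frames (7 4)
7: hit
8: fault, frames (7 4 8)
5: fault, frames (7 4 8 5)
7: hit
8: hit
5: hit
3: fault, evict 7, frames (4 8 5 3)
5: hit
4: hit
8: hit
7: fault, evict 4, frames (8 5 3 7)
4: fault, evict 8, frames (5 3 7 4)
5: hit
4: hit
5: hit
7: hit
Hits: 11 of 18 references → 11/18 = 0.6111.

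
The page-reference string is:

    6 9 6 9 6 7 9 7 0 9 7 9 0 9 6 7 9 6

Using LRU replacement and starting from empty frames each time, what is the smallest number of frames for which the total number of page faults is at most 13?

2

f=1: 18 faults
f=2: 12 faults
f=3: 6 faults
f=4: 4 faults
Smallest f with faults ≤ 13 is 2.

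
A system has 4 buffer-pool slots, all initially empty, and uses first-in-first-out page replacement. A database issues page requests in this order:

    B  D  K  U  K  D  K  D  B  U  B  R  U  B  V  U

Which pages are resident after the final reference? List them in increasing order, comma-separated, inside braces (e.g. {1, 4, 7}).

{B, R, U, V}

B → miss, frames (B)
D → miss, frames (B D)
K → miss, frames (B D K)
U → miss, frames (B D K U)
K → hit
D → hit
K → hit
D → hit
B → hit
U → hit
B → hit
R → miss, evict B, frames (D K U R)
U → hit
B → miss, evict D, frames (K U R B)
V → miss, evict K, frames (U R B V)
U → hit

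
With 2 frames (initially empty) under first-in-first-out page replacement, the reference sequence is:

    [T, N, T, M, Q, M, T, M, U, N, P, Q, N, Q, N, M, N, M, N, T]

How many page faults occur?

T: miss, frames [T]
N: miss, frames [T, N]
T: hit
M: miss, evict T, frames [N, M]
Q: miss, evict N, frames [M, Q]
M: hit
T: miss, evict M, frames [Q, T]
M: miss, evict Q, frames [T, M]
U: miss, evict T, frames [M, U]
N: miss, evict M, frames [U, N]
P: miss, evict U, frames [N, P]
Q: miss, evict N, frames [P, Q]
N: miss, evict P, frames [Q, N]
Q: hit
N: hit
M: miss, evict Q, frames [N, M]
N: hit
M: hit
N: hit
T: miss, evict N, frames [M, T]
Page faults: 13.

13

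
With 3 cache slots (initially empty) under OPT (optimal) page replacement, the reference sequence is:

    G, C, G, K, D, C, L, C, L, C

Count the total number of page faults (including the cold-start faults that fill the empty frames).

G -> miss, frames {G}
C -> miss, frames {G,C}
G -> hit
K -> miss, frames {G,C,K}
D -> miss, evict K, frames {G,C,D}
C -> hit
L -> miss, evict D, frames {G,C,L}
C -> hit
L -> hit
C -> hit
Page faults: 5.

5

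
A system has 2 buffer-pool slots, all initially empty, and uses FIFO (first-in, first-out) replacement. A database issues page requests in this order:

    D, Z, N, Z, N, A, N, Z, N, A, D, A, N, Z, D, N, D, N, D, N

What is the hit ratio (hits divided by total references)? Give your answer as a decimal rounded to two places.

D → miss, frames [D]
Z → miss, frames [D, Z]
N → miss, evict D, frames [Z, N]
Z → hit
N → hit
A → miss, evict Z, frames [N, A]
N → hit
Z → miss, evict N, frames [A, Z]
N → miss, evict A, frames [Z, N]
A → miss, evict Z, frames [N, A]
D → miss, evict N, frames [A, D]
A → hit
N → miss, evict A, frames [D, N]
Z → miss, evict D, frames [N, Z]
D → miss, evict N, frames [Z, D]
N → miss, evict Z, frames [D, N]
D → hit
N → hit
D → hit
N → hit
Hits: 8 of 20 references → 8/20 = 0.4000.

0.40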